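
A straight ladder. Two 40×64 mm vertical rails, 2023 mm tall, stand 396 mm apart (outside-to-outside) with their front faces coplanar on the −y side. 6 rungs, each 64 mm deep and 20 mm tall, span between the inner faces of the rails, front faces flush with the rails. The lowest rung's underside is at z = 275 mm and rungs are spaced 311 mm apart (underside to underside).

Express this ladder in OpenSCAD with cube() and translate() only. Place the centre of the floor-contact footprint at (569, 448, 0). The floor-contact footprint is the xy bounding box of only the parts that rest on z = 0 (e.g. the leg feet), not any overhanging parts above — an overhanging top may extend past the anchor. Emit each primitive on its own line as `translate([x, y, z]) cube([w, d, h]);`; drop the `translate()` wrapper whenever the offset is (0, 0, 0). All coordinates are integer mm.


translate([371, 416, 0]) cube([40, 64, 2023]);
translate([727, 416, 0]) cube([40, 64, 2023]);
translate([411, 416, 275]) cube([316, 64, 20]);
translate([411, 416, 586]) cube([316, 64, 20]);
translate([411, 416, 897]) cube([316, 64, 20]);
translate([411, 416, 1208]) cube([316, 64, 20]);
translate([411, 416, 1519]) cube([316, 64, 20]);
translate([411, 416, 1830]) cube([316, 64, 20]);


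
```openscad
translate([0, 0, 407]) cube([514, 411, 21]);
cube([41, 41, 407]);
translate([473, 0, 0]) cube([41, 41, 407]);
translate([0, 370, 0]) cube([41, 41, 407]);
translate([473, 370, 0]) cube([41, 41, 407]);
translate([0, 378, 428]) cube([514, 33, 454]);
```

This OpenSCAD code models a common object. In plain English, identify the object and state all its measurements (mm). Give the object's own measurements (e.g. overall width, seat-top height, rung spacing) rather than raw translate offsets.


A chair. The seat is a 514×411×21 mm slab with its top at z = 428 mm, on four 41×41 mm corner legs (flush with the seat edges, standing on z = 0). A flat backrest 33 mm thick, 454 mm tall, spans the full seat width and rises from the seat top along its +y edge, rear face flush with the rear of the seat.


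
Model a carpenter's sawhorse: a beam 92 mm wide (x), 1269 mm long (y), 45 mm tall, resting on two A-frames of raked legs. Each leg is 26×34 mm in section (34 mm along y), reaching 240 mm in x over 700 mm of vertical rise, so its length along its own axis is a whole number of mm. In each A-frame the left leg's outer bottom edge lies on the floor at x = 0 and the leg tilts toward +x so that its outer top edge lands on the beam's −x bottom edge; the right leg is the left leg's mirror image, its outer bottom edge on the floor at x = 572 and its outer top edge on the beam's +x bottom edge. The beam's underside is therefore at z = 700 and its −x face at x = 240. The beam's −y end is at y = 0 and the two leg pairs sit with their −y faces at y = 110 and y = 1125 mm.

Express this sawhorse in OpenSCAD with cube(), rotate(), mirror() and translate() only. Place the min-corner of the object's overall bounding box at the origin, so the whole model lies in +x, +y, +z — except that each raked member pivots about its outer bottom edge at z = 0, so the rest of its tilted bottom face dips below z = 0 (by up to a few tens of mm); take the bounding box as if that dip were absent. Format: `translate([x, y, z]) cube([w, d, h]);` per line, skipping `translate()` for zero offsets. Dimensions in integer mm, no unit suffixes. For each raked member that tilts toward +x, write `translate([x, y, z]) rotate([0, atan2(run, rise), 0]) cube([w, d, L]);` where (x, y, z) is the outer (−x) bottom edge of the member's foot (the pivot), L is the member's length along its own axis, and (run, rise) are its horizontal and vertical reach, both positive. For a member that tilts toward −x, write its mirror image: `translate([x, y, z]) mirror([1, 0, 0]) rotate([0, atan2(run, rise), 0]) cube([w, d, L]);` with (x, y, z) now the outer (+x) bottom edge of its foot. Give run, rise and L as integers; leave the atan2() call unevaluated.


translate([240, 0, 700]) cube([92, 1269, 45]);
translate([0, 110, 0]) rotate([0, atan2(240, 700), 0]) cube([26, 34, 740]);
translate([572, 110, 0]) mirror([1, 0, 0]) rotate([0, atan2(240, 700), 0]) cube([26, 34, 740]);
translate([0, 1125, 0]) rotate([0, atan2(240, 700), 0]) cube([26, 34, 740]);
translate([572, 1125, 0]) mirror([1, 0, 0]) rotate([0, atan2(240, 700), 0]) cube([26, 34, 740]);


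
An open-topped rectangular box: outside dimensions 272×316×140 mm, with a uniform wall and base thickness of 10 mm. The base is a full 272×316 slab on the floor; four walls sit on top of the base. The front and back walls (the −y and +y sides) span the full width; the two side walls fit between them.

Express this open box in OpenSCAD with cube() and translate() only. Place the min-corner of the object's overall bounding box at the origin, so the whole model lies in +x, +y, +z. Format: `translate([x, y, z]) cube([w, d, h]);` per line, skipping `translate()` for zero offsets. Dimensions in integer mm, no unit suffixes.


cube([272, 316, 10]);
translate([0, 0, 10]) cube([272, 10, 130]);
translate([0, 306, 10]) cube([272, 10, 130]);
translate([0, 10, 10]) cube([10, 296, 130]);
translate([262, 10, 10]) cube([10, 296, 130]);


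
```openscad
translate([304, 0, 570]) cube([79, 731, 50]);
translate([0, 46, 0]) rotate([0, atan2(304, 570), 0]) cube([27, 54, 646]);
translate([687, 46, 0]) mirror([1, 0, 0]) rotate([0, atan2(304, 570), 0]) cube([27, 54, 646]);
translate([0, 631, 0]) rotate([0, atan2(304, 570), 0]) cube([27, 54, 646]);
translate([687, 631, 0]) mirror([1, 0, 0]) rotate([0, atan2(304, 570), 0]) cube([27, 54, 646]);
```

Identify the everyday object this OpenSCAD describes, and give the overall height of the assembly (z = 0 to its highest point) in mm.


A sawhorse. The overall height is 620 mm.

A beam across two mirrored pairs of raked legs — a sawhorse. The beam's underside is at z = 570 (matching the legs' vertical rise in atan2(304, 570)) and the beam is 50 mm tall, so its top is at 570 + 50 = 620 mm. The raked legs top out at the beam's underside, so that is the highest point.


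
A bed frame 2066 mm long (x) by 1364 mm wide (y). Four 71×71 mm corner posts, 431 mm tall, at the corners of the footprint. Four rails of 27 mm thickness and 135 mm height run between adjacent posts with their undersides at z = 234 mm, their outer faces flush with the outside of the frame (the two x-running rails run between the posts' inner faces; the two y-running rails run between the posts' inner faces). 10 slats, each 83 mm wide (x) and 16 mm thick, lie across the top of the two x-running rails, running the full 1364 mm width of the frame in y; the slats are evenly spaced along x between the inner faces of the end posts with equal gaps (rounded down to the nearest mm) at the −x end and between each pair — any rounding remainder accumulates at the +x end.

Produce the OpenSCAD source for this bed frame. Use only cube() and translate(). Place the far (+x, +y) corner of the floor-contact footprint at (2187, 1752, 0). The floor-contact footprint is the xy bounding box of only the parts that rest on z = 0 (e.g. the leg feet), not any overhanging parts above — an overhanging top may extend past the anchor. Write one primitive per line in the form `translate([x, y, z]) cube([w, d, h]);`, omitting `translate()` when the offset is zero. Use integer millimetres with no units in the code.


translate([121, 388, 0]) cube([71, 71, 431]);
translate([121, 1681, 0]) cube([71, 71, 431]);
translate([2116, 388, 0]) cube([71, 71, 431]);
translate([2116, 1681, 0]) cube([71, 71, 431]);
translate([192, 388, 234]) cube([1924, 27, 135]);
translate([192, 1725, 234]) cube([1924, 27, 135]);
translate([121, 459, 234]) cube([27, 1222, 135]);
translate([2160, 459, 234]) cube([27, 1222, 135]);
translate([291, 388, 369]) cube([83, 1364, 16]);
translate([473, 388, 369]) cube([83, 1364, 16]);
translate([655, 388, 369]) cube([83, 1364, 16]);
translate([837, 388, 369]) cube([83, 1364, 16]);
translate([1019, 388, 369]) cube([83, 1364, 16]);
translate([1201, 388, 369]) cube([83, 1364, 16]);
translate([1383, 388, 369]) cube([83, 1364, 16]);
translate([1565, 388, 369]) cube([83, 1364, 16]);
translate([1747, 388, 369]) cube([83, 1364, 16]);
translate([1929, 388, 369]) cube([83, 1364, 16]);


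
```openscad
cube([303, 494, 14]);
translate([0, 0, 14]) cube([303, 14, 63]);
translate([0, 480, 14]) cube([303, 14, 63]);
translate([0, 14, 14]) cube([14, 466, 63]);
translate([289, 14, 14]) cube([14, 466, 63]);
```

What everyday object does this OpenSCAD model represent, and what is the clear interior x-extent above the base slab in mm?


An open box. The internal width is 275 mm.

A 303×494 base slab with four walls standing on it — an open box. The base is 303 mm wide and the walls are 14 mm thick, so the internal width is 303 − 2 × 14 = 275 mm.


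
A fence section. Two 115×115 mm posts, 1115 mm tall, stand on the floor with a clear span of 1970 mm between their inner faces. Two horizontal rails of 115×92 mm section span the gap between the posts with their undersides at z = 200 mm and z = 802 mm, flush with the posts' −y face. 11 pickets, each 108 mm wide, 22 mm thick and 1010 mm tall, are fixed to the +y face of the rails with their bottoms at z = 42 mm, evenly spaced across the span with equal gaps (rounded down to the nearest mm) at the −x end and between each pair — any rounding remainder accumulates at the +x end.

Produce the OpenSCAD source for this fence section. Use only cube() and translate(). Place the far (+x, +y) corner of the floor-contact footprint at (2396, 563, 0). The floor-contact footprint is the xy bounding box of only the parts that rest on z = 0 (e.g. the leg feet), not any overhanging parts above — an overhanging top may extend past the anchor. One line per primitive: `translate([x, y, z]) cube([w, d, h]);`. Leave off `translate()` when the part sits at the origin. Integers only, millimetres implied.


translate([196, 448, 0]) cube([115, 115, 1115]);
translate([2281, 448, 0]) cube([115, 115, 1115]);
translate([311, 448, 200]) cube([1970, 115, 92]);
translate([311, 448, 802]) cube([1970, 115, 92]);
translate([376, 563, 42]) cube([108, 22, 1010]);
translate([549, 563, 42]) cube([108, 22, 1010]);
translate([722, 563, 42]) cube([108, 22, 1010]);
translate([895, 563, 42]) cube([108, 22, 1010]);
translate([1068, 563, 42]) cube([108, 22, 1010]);
translate([1241, 563, 42]) cube([108, 22, 1010]);
translate([1414, 563, 42]) cube([108, 22, 1010]);
translate([1587, 563, 42]) cube([108, 22, 1010]);
translate([1760, 563, 42]) cube([108, 22, 1010]);
translate([1933, 563, 42]) cube([108, 22, 1010]);
translate([2106, 563, 42]) cube([108, 22, 1010]);


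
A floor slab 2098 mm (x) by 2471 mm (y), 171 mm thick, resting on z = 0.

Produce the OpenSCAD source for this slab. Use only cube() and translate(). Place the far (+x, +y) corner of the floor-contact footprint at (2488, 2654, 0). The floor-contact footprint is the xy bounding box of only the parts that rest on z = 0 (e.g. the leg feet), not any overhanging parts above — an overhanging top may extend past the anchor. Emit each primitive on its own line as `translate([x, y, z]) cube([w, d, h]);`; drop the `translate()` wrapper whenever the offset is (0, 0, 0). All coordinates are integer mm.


translate([390, 183, 0]) cube([2098, 2471, 171]);


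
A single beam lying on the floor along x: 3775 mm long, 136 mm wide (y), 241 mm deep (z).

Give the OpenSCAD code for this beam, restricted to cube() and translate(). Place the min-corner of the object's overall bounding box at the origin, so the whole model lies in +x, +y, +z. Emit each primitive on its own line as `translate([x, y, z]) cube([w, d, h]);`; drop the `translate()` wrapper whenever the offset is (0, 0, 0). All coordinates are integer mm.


cube([3775, 136, 241]);


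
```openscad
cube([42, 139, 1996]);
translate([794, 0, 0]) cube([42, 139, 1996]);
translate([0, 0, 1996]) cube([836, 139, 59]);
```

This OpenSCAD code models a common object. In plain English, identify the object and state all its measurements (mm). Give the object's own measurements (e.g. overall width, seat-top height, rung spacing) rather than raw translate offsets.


A door frame. The clear opening is 752 mm wide and 1996 mm high. Two 42 mm wide jambs, 139 mm deep, stand either side of the opening from the floor to the top of the opening. A 59 mm thick head sits across the top of both jambs, spanning the full outside width of the frame.


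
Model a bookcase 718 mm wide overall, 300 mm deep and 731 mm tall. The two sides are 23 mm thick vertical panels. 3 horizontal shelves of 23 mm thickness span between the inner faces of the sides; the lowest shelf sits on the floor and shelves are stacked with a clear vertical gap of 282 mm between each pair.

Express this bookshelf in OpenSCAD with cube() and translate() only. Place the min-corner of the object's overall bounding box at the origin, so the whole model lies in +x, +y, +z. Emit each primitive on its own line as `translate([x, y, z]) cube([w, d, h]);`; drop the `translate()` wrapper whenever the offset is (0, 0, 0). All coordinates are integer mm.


cube([23, 300, 731]);
translate([695, 0, 0]) cube([23, 300, 731]);
translate([23, 0, 0]) cube([672, 300, 23]);
translate([23, 0, 305]) cube([672, 300, 23]);
translate([23, 0, 610]) cube([672, 300, 23]);


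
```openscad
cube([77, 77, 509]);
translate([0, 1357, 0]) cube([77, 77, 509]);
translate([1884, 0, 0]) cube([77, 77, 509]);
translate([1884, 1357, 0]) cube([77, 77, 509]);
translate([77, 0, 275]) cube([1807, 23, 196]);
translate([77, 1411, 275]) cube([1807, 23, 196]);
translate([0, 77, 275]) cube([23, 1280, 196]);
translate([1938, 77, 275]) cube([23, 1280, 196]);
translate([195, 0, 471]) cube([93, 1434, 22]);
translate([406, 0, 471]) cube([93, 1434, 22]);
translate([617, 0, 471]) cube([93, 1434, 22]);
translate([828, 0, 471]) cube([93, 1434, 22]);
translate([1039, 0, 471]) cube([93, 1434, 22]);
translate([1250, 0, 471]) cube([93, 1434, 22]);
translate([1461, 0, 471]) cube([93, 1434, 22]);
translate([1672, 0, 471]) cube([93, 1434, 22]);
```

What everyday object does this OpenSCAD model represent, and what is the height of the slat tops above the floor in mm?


A bed frame. The slat-top height is 493 mm.

Four posts, four rails, and a row of slats — a bed frame. Slats sit on the rails at z = 275 + 196 = 471; with slat thickness 22, the top is 493 mm.


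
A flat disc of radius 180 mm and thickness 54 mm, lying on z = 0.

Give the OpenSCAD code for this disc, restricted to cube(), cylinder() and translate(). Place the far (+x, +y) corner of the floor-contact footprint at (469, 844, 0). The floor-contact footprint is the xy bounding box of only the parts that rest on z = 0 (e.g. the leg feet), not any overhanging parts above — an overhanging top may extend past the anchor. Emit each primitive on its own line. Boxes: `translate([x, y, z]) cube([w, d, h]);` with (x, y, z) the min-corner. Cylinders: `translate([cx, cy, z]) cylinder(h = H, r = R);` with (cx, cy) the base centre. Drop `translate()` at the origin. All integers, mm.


translate([289, 664, 0]) cylinder(h = 54, r = 180);


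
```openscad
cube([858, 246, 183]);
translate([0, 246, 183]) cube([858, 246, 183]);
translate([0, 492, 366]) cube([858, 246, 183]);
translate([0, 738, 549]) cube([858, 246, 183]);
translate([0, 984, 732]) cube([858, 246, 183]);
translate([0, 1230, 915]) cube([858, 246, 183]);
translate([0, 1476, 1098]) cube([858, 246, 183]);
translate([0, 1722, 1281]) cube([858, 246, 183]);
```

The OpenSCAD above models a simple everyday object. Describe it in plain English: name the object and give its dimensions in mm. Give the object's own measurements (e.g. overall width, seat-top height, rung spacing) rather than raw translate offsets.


A straight staircase of 8 solid steps. Each step is 858 mm wide (x), 246 mm deep (y, the going) and 183 mm tall (the rise). The first step rests on the floor; each subsequent step sits one going further in +y and one rise higher in +z, directly behind and above the previous step with no overlap.


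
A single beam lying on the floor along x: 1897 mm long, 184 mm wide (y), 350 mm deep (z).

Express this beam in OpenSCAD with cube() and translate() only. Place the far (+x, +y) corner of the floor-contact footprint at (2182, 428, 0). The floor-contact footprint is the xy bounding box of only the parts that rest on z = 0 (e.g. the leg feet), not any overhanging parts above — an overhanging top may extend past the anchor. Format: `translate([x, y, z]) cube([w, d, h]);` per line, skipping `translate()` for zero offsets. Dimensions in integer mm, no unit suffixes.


translate([285, 244, 0]) cube([1897, 184, 350]);


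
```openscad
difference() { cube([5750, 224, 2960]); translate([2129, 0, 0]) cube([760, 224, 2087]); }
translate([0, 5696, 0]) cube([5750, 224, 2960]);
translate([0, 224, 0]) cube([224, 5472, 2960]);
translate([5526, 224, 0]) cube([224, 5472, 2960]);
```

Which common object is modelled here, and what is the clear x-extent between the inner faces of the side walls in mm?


A single room. The interior width is 5302 mm.

Four walls enclosing a rectangle with a door in the front wall — a room. Outside width 5750 minus two 224 mm walls gives 5302 mm.


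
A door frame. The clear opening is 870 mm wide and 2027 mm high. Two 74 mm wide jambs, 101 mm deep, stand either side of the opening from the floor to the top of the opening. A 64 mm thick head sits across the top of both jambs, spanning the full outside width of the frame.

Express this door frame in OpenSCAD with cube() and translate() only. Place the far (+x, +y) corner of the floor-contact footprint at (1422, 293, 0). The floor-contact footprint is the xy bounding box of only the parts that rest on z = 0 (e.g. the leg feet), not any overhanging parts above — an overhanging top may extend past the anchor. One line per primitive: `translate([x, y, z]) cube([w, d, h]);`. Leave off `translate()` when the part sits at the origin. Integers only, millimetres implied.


translate([404, 192, 0]) cube([74, 101, 2027]);
translate([1348, 192, 0]) cube([74, 101, 2027]);
translate([404, 192, 2027]) cube([1018, 101, 64]);


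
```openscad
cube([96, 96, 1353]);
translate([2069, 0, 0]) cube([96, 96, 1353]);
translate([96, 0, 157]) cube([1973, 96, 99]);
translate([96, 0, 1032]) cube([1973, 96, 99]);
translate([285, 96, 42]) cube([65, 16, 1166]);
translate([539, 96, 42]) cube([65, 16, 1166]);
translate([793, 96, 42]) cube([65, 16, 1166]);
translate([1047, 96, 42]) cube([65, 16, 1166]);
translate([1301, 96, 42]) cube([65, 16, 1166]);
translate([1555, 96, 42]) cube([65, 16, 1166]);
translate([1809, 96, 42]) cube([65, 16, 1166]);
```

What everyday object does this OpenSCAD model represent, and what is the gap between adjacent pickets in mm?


A fence section. The picket gap is 189 mm.

Two posts, two rails, 7 pickets — a fence section. Span 1973 mm holds 7 pickets of 65 mm with 8 equal gaps: ⌊(1973 − 7·65) / 8⌋ = 189 mm.


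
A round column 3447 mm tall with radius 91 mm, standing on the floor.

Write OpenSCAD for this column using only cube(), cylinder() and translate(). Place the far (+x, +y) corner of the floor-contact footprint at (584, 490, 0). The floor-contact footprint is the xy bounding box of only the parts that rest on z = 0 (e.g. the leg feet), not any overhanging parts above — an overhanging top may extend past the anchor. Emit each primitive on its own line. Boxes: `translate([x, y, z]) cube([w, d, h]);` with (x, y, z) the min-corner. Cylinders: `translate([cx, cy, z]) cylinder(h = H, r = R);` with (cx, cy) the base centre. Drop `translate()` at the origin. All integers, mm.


translate([493, 399, 0]) cylinder(h = 3447, r = 91);


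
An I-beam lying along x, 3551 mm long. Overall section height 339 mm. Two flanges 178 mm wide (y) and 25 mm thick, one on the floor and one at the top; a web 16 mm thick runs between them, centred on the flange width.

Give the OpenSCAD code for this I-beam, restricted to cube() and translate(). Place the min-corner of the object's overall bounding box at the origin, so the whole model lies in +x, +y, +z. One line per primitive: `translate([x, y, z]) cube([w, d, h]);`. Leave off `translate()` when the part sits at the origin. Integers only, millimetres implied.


cube([3551, 178, 25]);
translate([0, 81, 25]) cube([3551, 16, 289]);
translate([0, 0, 314]) cube([3551, 178, 25]);


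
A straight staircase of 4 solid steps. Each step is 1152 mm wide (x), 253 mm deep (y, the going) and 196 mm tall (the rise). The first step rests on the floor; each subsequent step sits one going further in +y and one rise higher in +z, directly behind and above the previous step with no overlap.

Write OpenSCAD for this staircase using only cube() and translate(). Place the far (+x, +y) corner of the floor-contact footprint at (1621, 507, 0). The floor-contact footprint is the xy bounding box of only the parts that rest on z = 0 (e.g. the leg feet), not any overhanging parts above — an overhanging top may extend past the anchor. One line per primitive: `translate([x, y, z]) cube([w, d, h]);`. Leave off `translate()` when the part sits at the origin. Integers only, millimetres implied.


translate([469, 254, 0]) cube([1152, 253, 196]);
translate([469, 507, 196]) cube([1152, 253, 196]);
translate([469, 760, 392]) cube([1152, 253, 196]);
translate([469, 1013, 588]) cube([1152, 253, 196]);


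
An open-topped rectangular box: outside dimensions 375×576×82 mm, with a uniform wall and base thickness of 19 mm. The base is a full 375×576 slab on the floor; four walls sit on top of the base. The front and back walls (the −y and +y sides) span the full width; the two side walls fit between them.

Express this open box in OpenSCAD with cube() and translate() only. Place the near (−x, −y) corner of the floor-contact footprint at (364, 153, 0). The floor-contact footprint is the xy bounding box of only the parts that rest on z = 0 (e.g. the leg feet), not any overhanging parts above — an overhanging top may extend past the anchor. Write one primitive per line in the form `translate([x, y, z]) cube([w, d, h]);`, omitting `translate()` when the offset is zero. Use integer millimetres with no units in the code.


translate([364, 153, 0]) cube([375, 576, 19]);
translate([364, 153, 19]) cube([375, 19, 63]);
translate([364, 710, 19]) cube([375, 19, 63]);
translate([364, 172, 19]) cube([19, 538, 63]);
translate([720, 172, 19]) cube([19, 538, 63]);


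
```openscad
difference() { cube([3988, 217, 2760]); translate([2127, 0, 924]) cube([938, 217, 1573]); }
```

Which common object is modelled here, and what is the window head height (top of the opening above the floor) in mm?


A wall with a window opening. The window head height is 2497 mm.

A wall with a rectangular opening subtracted — a window. Sill at z = 924, opening 1573 mm tall, so the head is at 924 + 1573 = 2497 mm.


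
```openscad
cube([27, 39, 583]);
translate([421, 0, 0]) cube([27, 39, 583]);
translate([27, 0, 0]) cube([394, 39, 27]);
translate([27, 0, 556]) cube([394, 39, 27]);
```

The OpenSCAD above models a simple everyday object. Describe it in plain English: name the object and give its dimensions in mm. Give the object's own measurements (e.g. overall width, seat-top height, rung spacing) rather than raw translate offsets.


A rectangular picture frame lying in the x–z plane (depth along y). The opening is 394 mm wide (x) by 529 mm tall (z), surrounded by a border 27 mm wide on all four sides. The frame is 39 mm deep and is made of two full-height vertical stiles with two horizontal rails fitted between them.


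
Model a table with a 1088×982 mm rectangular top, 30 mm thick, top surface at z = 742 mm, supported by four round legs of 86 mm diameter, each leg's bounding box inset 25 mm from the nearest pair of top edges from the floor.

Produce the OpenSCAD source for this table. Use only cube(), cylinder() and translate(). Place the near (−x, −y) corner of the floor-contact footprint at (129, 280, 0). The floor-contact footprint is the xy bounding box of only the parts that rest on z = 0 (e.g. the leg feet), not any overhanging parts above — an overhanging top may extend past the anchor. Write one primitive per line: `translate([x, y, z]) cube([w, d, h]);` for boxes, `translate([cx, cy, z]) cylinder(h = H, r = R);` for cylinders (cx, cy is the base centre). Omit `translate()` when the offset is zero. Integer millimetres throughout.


translate([104, 255, 712]) cube([1088, 982, 30]);
translate([172, 323, 0]) cylinder(h = 712, r = 43);
translate([1124, 323, 0]) cylinder(h = 712, r = 43);
translate([172, 1169, 0]) cylinder(h = 712, r = 43);
translate([1124, 1169, 0]) cylinder(h = 712, r = 43);


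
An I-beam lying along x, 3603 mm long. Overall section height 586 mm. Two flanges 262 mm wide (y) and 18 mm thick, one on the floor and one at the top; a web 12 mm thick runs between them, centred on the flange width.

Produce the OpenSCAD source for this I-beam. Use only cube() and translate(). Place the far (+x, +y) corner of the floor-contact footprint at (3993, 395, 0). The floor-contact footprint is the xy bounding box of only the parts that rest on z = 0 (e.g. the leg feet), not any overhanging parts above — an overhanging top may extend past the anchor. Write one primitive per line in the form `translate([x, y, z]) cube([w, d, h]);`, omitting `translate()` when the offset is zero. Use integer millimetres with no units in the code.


translate([390, 133, 0]) cube([3603, 262, 18]);
translate([390, 258, 18]) cube([3603, 12, 550]);
translate([390, 133, 568]) cube([3603, 262, 18]);


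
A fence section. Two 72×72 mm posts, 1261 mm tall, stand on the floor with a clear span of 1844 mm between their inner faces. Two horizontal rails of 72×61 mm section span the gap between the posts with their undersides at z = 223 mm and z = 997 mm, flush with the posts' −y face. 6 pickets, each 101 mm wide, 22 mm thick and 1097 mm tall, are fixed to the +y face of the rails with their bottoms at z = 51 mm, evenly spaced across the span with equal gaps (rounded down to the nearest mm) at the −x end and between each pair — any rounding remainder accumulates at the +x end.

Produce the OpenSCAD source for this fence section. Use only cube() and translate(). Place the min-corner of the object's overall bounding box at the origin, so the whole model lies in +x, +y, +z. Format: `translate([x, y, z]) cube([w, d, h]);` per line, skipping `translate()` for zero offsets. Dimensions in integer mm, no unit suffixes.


cube([72, 72, 1261]);
translate([1916, 0, 0]) cube([72, 72, 1261]);
translate([72, 0, 223]) cube([1844, 72, 61]);
translate([72, 0, 997]) cube([1844, 72, 61]);
translate([248, 72, 51]) cube([101, 22, 1097]);
translate([525, 72, 51]) cube([101, 22, 1097]);
translate([802, 72, 51]) cube([101, 22, 1097]);
translate([1079, 72, 51]) cube([101, 22, 1097]);
translate([1356, 72, 51]) cube([101, 22, 1097]);
translate([1633, 72, 51]) cube([101, 22, 1097]);


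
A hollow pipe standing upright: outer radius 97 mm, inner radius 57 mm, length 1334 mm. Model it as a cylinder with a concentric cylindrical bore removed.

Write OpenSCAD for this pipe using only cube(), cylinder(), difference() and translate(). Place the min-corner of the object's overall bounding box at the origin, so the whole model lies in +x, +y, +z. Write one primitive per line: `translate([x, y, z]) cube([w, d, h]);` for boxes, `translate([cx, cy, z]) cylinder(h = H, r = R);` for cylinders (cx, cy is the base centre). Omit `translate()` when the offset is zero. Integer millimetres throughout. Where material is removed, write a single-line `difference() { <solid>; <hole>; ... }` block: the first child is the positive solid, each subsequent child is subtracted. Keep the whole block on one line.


difference() { translate([97, 97, 0]) cylinder(h = 1334, r = 97); translate([97, 97, 0]) cylinder(h = 1334, r = 57); }


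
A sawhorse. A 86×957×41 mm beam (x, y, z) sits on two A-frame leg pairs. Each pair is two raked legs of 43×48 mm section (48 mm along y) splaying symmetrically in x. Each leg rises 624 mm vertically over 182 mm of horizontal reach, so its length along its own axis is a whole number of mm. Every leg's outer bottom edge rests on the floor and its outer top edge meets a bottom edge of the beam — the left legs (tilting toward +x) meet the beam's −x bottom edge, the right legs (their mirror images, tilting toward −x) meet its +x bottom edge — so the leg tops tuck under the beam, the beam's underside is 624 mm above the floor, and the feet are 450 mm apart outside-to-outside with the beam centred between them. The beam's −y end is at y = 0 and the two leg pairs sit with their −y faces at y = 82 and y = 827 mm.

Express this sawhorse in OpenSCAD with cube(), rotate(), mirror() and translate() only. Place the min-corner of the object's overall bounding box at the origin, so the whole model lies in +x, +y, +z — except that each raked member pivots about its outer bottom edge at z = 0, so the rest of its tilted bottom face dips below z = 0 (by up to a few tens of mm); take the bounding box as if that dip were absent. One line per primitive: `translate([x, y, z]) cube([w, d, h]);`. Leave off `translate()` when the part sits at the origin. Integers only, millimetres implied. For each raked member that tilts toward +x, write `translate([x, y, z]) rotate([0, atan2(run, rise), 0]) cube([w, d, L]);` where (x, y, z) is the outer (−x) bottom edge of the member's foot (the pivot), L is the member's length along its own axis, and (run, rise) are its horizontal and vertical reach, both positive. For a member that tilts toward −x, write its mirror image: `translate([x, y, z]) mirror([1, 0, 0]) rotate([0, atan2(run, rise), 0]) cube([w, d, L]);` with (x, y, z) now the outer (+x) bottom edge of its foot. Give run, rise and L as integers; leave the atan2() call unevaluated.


// leg length = √(182² + 624²) = 650
// right-leg outer foot x = 2·182 + 86 = 450
// beam min-corner = (182, 0, 624)
translate([182, 0, 624]) cube([86, 957, 41]);
translate([0, 82, 0]) rotate([0, atan2(182, 624), 0]) cube([43, 48, 650]);
translate([450, 82, 0]) mirror([1, 0, 0]) rotate([0, atan2(182, 624), 0]) cube([43, 48, 650]);
translate([0, 827, 0]) rotate([0, atan2(182, 624), 0]) cube([43, 48, 650]);
translate([450, 827, 0]) mirror([1, 0, 0]) rotate([0, atan2(182, 624), 0]) cube([43, 48, 650]);


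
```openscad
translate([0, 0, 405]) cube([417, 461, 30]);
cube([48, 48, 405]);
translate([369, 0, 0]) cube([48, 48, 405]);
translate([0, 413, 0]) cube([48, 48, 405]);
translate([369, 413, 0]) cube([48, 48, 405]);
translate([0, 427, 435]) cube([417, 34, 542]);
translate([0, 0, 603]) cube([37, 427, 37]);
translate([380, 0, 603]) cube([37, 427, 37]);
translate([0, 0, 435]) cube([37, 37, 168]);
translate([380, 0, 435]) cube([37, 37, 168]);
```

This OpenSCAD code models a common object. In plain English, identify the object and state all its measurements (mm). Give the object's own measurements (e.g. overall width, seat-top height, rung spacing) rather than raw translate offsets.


A chair. The seat is a 417×461×30 mm slab with its top at z = 435 mm, on four 48×48 mm corner legs (flush with the seat edges, standing on z = 0). A flat backrest 34 mm thick, 542 mm tall, spans the full seat width and rises from the seat top along its +y edge, rear face flush with the rear of the seat. Two armrests of 37×37 mm section run along each side from the seat's front edge to the front of the backrest, top faces 205 mm above the seat top and outer faces flush with the seat's x-edges; a 37×37 mm post under the front of each armrest stands on the seat at the front corner.


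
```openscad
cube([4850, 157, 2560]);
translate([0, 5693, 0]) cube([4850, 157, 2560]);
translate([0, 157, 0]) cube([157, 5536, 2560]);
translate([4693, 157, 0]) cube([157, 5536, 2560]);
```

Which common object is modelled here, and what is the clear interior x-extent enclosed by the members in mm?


A house (or room) frame. The interior width is 4536 mm.

Four 2560 mm walls enclosing a rectangle with no floor or roof — a room or house frame. Outside width is 4850 mm and wall thickness is 157 mm, so the interior width is 4850 − 2 × 157 = 4536 mm.


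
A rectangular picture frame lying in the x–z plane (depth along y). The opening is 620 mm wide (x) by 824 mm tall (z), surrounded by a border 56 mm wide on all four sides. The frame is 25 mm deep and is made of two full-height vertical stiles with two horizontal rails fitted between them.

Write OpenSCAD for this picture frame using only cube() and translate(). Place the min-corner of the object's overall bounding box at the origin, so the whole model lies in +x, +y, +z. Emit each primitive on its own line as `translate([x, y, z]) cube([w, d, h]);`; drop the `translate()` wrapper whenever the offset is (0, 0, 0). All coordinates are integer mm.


cube([56, 25, 936]);
translate([676, 0, 0]) cube([56, 25, 936]);
translate([56, 0, 0]) cube([620, 25, 56]);
translate([56, 0, 880]) cube([620, 25, 56]);


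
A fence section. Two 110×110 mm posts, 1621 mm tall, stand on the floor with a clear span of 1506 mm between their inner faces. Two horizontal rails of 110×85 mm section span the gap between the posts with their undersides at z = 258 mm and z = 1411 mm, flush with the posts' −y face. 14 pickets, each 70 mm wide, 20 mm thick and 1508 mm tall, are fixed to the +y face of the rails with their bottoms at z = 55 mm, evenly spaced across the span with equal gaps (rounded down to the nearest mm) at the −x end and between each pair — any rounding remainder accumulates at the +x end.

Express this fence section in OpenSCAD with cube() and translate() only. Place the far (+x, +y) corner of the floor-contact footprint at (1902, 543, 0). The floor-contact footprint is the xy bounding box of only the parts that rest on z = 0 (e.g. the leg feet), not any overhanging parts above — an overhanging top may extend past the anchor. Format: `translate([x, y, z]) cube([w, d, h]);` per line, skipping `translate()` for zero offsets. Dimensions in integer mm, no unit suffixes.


translate([176, 433, 0]) cube([110, 110, 1621]);
translate([1792, 433, 0]) cube([110, 110, 1621]);
translate([286, 433, 258]) cube([1506, 110, 85]);
translate([286, 433, 1411]) cube([1506, 110, 85]);
translate([321, 543, 55]) cube([70, 20, 1508]);
translate([426, 543, 55]) cube([70, 20, 1508]);
translate([531, 543, 55]) cube([70, 20, 1508]);
translate([636, 543, 55]) cube([70, 20, 1508]);
translate([741, 543, 55]) cube([70, 20, 1508]);
translate([846, 543, 55]) cube([70, 20, 1508]);
translate([951, 543, 55]) cube([70, 20, 1508]);
translate([1056, 543, 55]) cube([70, 20, 1508]);
translate([1161, 543, 55]) cube([70, 20, 1508]);
translate([1266, 543, 55]) cube([70, 20, 1508]);
translate([1371, 543, 55]) cube([70, 20, 1508]);
translate([1476, 543, 55]) cube([70, 20, 1508]);
translate([1581, 543, 55]) cube([70, 20, 1508]);
translate([1686, 543, 55]) cube([70, 20, 1508]);


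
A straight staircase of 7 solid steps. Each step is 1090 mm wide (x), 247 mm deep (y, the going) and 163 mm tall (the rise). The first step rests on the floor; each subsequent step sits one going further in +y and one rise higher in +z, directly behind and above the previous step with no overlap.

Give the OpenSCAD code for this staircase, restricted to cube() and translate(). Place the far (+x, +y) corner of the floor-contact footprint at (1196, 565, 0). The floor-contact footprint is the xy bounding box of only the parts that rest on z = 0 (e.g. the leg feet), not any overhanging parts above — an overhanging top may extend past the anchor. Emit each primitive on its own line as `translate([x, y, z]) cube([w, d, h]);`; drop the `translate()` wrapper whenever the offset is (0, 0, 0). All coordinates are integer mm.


translate([106, 318, 0]) cube([1090, 247, 163]);
translate([106, 565, 163]) cube([1090, 247, 163]);
translate([106, 812, 326]) cube([1090, 247, 163]);
translate([106, 1059, 489]) cube([1090, 247, 163]);
translate([106, 1306, 652]) cube([1090, 247, 163]);
translate([106, 1553, 815]) cube([1090, 247, 163]);
translate([106, 1800, 978]) cube([1090, 247, 163]);


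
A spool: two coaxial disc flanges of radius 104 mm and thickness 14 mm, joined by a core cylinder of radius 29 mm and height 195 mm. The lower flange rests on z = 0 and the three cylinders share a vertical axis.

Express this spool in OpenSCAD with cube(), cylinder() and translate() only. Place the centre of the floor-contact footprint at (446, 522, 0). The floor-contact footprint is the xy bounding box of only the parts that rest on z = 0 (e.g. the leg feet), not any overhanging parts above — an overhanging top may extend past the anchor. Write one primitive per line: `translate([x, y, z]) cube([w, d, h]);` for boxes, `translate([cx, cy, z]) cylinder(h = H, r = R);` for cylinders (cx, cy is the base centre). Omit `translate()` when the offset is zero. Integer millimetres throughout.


translate([446, 522, 0]) cylinder(h = 14, r = 104);
translate([446, 522, 14]) cylinder(h = 195, r = 29);
translate([446, 522, 209]) cylinder(h = 14, r = 104);


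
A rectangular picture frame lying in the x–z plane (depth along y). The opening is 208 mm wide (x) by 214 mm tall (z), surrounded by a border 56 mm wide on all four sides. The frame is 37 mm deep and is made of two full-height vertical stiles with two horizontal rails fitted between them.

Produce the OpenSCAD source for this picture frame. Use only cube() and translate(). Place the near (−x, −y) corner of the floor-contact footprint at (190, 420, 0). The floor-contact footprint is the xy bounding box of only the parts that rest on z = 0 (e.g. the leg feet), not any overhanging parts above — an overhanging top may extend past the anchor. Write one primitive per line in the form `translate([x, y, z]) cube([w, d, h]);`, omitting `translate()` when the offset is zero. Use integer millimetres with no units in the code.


translate([190, 420, 0]) cube([56, 37, 326]);
translate([454, 420, 0]) cube([56, 37, 326]);
translate([246, 420, 0]) cube([208, 37, 56]);
translate([246, 420, 270]) cube([208, 37, 56]);


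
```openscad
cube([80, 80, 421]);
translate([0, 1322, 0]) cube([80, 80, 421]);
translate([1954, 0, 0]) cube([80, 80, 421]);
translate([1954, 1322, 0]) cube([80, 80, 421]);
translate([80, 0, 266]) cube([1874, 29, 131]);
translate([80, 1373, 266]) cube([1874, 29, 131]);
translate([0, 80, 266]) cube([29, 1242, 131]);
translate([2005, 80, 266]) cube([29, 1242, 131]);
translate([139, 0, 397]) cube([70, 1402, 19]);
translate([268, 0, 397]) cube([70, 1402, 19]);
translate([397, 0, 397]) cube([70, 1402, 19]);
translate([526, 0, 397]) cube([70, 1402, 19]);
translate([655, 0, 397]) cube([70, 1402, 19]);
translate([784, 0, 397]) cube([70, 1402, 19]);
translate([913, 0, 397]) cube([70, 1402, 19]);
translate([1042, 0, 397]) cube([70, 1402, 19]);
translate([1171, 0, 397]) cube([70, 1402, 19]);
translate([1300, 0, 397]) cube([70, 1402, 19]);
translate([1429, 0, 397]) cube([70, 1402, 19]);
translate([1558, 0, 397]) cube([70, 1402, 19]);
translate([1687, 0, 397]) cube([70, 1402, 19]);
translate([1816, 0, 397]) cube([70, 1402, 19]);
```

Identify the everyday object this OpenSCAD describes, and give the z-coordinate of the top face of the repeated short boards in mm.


A bed frame. The slat-top height is 416 mm.

Four posts, four rails, and a row of slats — a bed frame. Slats sit on the rails at z = 266 + 131 = 397; with slat thickness 19, the top is 416 mm.


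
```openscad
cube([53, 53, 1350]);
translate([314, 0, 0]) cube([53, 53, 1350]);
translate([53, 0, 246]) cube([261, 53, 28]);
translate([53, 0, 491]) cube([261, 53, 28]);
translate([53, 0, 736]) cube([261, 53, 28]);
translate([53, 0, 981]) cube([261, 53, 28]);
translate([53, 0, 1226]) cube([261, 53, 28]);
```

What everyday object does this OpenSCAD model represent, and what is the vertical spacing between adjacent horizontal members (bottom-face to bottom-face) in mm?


A ladder. The rung spacing is 245 mm.

Two tall 53×53 posts with 5 short bars between them — a ladder. Adjacent rungs sit at z = 246 and z = 491, so the spacing is 491 − 246 = 245 mm.
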